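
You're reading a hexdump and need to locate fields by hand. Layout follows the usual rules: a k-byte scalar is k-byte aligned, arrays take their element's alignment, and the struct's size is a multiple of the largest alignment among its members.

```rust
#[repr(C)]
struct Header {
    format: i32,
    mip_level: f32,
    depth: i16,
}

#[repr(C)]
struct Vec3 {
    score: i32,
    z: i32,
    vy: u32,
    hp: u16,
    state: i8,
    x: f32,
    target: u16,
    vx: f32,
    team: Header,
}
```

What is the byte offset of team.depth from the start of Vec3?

36

Header: 0..4  format  (4B, 4-aligned); 4..8  mip_level  (4B, 4-aligned); 8..10  depth  (2B, 2-aligned); 10..12  -- tail padding (2B); sizeof = 12, alignof = 4
0..4  score  (4B, 4-aligned)
4..8  z  (4B, 4-aligned)
8..12  vy  (4B, 4-aligned)
12..14  hp  (2B, 2-aligned)
14..15  state  (1B, 1-aligned)
15..16  -- padding (1B)
16..20  x  (4B, 4-aligned)
20..22  target  (2B, 2-aligned)
22..24  -- padding (2B)
24..28  vx  (4B, 4-aligned)
28..40  team  (12B, 4-aligned)
within Header: depth at 8
28 + 8 = 36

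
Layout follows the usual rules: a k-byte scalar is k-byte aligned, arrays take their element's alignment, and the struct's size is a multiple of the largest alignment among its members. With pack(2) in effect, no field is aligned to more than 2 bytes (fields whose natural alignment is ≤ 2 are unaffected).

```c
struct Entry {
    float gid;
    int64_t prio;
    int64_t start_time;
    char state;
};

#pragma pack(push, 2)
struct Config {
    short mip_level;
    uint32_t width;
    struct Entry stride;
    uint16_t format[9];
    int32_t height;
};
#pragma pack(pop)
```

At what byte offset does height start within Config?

Entry: gid at 0 (size 4, align 4) → ends 4; pad 4 to align 8 for prio; prio at 8 (size 8, align 8) → ends 16; start_time at 16 (size 8, align 8) → ends 24; state at 24 (size 1, align 1) → ends 25; tail pad 7 to reach multiple of 8; total 32 bytes, alignment 8
mip_level at 0 (size 2, align 2) → ends 2
width at 2 (size 4, align 2) → ends 6
stride at 6 (size 32, align 2) → ends 38
format at 38 (size 18, align 2) → ends 56
height at 56 (size 4, align 2) → ends 60

56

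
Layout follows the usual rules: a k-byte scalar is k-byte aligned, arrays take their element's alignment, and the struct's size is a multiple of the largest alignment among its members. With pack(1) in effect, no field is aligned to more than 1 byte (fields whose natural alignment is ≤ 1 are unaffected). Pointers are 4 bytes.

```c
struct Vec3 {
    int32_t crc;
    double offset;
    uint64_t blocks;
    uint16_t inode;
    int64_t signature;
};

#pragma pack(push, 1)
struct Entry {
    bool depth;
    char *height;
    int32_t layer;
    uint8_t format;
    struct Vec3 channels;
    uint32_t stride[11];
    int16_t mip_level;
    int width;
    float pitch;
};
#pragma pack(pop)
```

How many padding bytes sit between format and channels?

0

Vec3: crc at 0 (size 4, align 4) → ends 4; pad 4 to align 8 for offset; offset at 8 (size 8, align 8) → ends 16; blocks at 16 (size 8, align 8) → ends 24; inode at 24 (size 2, align 2) → ends 26; pad 6 to align 8 for signature; signature at 32 (size 8, align 8) → ends 40; total 40 bytes, alignment 8
depth at 0 (size 1, align 1) → ends 1
height at 1 (size 4, align 1) → ends 5
layer at 5 (size 4, align 1) → ends 9
format at 9 (size 1, align 1) → ends 10
channels at 10 (size 40, align 1) → ends 50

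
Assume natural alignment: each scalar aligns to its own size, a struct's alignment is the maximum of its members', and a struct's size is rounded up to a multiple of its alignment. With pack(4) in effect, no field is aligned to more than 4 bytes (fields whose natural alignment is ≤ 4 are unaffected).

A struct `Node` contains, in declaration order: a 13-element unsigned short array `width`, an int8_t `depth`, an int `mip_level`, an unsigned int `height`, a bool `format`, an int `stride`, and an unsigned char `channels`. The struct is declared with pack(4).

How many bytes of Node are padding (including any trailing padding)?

7

width at 0 (size 26, align 2) → ends 26
depth at 26 (size 1, align 1) → ends 27
pad 1 to align 4 for mip_level
mip_level at 28 (size 4, align 4) → ends 32
height at 32 (size 4, align 4) → ends 36
format at 36 (size 1, align 1) → ends 37
pad 3 to align 4 for stride
stride at 40 (size 4, align 4) → ends 44
channels at 44 (size 1, align 1) → ends 45
tail pad 3 to reach multiple of 4
total 48 bytes, alignment 4
data bytes 41, size 48 → padding 7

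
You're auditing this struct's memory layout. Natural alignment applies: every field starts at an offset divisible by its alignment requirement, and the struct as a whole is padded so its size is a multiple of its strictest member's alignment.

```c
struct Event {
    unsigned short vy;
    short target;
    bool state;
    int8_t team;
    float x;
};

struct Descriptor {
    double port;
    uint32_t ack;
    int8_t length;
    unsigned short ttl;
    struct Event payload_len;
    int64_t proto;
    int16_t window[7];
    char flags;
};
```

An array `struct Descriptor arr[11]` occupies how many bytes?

Event: 0..2  vy  (2B, 2-aligned); 2..4  target  (2B, 2-aligned); 4..5  state  (1B, 1-aligned); 5..6  team  (1B, 1-aligned); 6..8  -- padding (2B); 8..12  x  (4B, 4-aligned); sizeof = 12, alignof = 4
0..8  port  (8B, 8-aligned)
8..12  ack  (4B, 4-aligned)
12..13  length  (1B, 1-aligned)
13..14  -- padding (1B)
14..16  ttl  (2B, 2-aligned)
16..28  payload_len  (12B, 4-aligned)
28..32  -- padding (4B)
32..40  proto  (8B, 8-aligned)
40..54  window  (14B, 2-aligned)
54..55  flags  (1B, 1-aligned)
55..56  -- tail padding (1B)
sizeof = 56, alignof = 8
array of 11: 11 × 56 = 616

616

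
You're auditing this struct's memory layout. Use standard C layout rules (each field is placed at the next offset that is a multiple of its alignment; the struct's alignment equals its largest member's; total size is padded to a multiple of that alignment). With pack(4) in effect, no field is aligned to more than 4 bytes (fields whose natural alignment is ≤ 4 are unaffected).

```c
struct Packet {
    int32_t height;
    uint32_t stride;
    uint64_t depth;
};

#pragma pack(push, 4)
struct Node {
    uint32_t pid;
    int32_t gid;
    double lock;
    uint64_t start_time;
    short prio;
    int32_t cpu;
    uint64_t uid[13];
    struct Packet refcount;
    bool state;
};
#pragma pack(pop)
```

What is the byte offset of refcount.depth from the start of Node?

Packet: height at 0 (size 4, align 4) → ends 4; stride at 4 (size 4, align 4) → ends 8; depth at 8 (size 8, align 8) → ends 16; total 16 bytes, alignment 8
pid at 0 (size 4, align 4) → ends 4
gid at 4 (size 4, align 4) → ends 8
lock at 8 (size 8, align 4) → ends 16
start_time at 16 (size 8, align 4) → ends 24
prio at 24 (size 2, align 2) → ends 26
pad 2 to align 4 for cpu
cpu at 28 (size 4, align 4) → ends 32
uid at 32 (size 104, align 4) → ends 136
refcount at 136 (size 16, align 4) → ends 152
within Packet: depth at 8
136 + 8 = 144

144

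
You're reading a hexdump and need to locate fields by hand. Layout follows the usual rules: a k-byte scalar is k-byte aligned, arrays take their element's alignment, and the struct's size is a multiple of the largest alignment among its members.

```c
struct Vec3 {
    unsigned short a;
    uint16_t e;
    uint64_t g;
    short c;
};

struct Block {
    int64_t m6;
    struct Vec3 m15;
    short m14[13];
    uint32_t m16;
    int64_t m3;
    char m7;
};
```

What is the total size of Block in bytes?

Vec3: @0: a [2B, align 2] → 2; @2: e [2B, align 2] → 4; +4 pad (align 8); @8: g [8B, align 8] → 16; @16: c [2B, align 2] → 18; +6 tail pad (align 8); size 24, align 8
@0: m6 [8B, align 8] → 8
@8: m15 [24B, align 8] → 32
@32: m14 [26B, align 2] → 58
+2 pad (align 4)
@60: m16 [4B, align 4] → 64
@64: m3 [8B, align 8] → 72
@72: m7 [1B, align 1] → 73
+7 tail pad (align 8)
size 80, align 8

80 bytes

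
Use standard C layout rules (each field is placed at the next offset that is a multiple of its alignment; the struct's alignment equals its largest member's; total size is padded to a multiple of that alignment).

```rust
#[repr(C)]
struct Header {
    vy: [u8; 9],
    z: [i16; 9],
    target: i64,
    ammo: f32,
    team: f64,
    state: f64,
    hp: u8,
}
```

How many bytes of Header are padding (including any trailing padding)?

16

0..9  vy  (9B, 1-aligned)
9..10  -- padding (1B)
10..28  z  (18B, 2-aligned)
28..32  -- padding (4B)
32..40  target  (8B, 8-aligned)
40..44  ammo  (4B, 4-aligned)
44..48  -- padding (4B)
48..56  team  (8B, 8-aligned)
56..64  state  (8B, 8-aligned)
64..65  hp  (1B, 1-aligned)
65..72  -- tail padding (7B)
sizeof = 72, alignof = 8
data bytes 56, size 72 → padding 16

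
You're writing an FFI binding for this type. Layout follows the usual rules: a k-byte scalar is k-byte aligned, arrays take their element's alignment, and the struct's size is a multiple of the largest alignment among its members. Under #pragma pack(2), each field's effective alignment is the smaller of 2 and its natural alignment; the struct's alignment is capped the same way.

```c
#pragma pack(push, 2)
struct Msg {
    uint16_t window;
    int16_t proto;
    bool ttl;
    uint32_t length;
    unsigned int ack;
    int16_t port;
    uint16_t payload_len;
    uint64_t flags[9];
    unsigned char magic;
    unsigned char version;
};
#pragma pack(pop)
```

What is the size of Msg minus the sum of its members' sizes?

1

0..2  window  (2B, 2-aligned)
2..4  proto  (2B, 2-aligned)
4..5  ttl  (1B, 1-aligned)
5..6  -- padding (1B)
6..10  length  (4B, 2-aligned)
10..14  ack  (4B, 2-aligned)
14..16  port  (2B, 2-aligned)
16..18  payload_len  (2B, 2-aligned)
18..90  flags  (72B, 2-aligned)
90..91  magic  (1B, 1-aligned)
91..92  version  (1B, 1-aligned)
sizeof = 92, alignof = 2
data bytes 91, size 92 → padding 1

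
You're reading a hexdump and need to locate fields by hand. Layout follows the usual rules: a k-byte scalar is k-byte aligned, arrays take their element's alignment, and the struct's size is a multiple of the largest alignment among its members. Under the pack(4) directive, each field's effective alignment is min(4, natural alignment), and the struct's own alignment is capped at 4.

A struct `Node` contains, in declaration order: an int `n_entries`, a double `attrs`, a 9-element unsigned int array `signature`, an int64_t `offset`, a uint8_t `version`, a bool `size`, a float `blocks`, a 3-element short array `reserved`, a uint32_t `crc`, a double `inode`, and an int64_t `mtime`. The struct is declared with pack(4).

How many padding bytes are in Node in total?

n_entries at 0 (size 4, align 4) → ends 4
attrs at 4 (size 8, align 4) → ends 12
signature at 12 (size 36, align 4) → ends 48
offset at 48 (size 8, align 4) → ends 56
version at 56 (size 1, align 1) → ends 57
size at 57 (size 1, align 1) → ends 58
pad 2 to align 4 for blocks
blocks at 60 (size 4, align 4) → ends 64
reserved at 64 (size 6, align 2) → ends 70
pad 2 to align 4 for crc
crc at 72 (size 4, align 4) → ends 76
inode at 76 (size 8, align 4) → ends 84
mtime at 84 (size 8, align 4) → ends 92
total 92 bytes, alignment 4
data bytes 88, size 92 → padding 4

4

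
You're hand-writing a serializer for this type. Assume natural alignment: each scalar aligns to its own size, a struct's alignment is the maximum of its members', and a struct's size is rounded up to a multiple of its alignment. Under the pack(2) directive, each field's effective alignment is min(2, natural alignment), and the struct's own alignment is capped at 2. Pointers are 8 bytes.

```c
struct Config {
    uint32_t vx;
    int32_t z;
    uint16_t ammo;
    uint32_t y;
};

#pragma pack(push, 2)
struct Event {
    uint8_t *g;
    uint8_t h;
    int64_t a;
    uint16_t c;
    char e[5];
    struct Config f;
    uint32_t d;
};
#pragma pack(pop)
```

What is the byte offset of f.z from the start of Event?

30

Config: @0: vx [4B, align 4] → 4; @4: z [4B, align 4] → 8; @8: ammo [2B, align 2] → 10; +2 pad (align 4); @12: y [4B, align 4] → 16; size 16, align 4
@0: g [8B, align 2] → 8
@8: h [1B, align 1] → 9
+1 pad (align 2)
@10: a [8B, align 2] → 18
@18: c [2B, align 2] → 20
@20: e [5B, align 1] → 25
+1 pad (align 2)
@26: f [16B, align 2] → 42
within Config: z at 4
26 + 4 = 30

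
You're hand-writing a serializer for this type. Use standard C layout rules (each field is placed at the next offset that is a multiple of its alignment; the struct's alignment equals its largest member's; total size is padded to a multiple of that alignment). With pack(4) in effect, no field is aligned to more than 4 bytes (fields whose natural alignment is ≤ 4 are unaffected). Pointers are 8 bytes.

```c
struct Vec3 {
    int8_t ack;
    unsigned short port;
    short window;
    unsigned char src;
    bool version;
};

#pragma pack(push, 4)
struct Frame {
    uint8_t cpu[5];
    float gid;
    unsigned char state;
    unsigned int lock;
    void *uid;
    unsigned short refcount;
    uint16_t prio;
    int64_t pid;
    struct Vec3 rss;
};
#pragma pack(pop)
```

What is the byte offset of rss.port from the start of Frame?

Vec3: @0: ack [1B, align 1] → 1; +1 pad (align 2); @2: port [2B, align 2] → 4; @4: window [2B, align 2] → 6; @6: src [1B, align 1] → 7; @7: version [1B, align 1] → 8; size 8, align 2
@0: cpu [5B, align 1] → 5
+3 pad (align 4)
@8: gid [4B, align 4] → 12
@12: state [1B, align 1] → 13
+3 pad (align 4)
@16: lock [4B, align 4] → 20
@20: uid [8B, align 4] → 28
@28: refcount [2B, align 2] → 30
@30: prio [2B, align 2] → 32
@32: pid [8B, align 4] → 40
@40: rss [8B, align 2] → 48
within Vec3: port at 2
40 + 2 = 42

42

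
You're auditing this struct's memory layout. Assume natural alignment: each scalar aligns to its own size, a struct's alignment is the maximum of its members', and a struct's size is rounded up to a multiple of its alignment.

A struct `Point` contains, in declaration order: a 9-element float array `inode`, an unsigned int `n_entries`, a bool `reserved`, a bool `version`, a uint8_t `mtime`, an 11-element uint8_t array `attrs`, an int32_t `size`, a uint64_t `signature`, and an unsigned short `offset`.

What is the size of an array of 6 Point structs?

480

@0: inode [36B, align 4] → 36
@36: n_entries [4B, align 4] → 40
@40: reserved [1B, align 1] → 41
@41: version [1B, align 1] → 42
@42: mtime [1B, align 1] → 43
@43: attrs [11B, align 1] → 54
+2 pad (align 4)
@56: size [4B, align 4] → 60
+4 pad (align 8)
@64: signature [8B, align 8] → 72
@72: offset [2B, align 2] → 74
+6 tail pad (align 8)
size 80, align 8
array of 6: 6 × 80 = 480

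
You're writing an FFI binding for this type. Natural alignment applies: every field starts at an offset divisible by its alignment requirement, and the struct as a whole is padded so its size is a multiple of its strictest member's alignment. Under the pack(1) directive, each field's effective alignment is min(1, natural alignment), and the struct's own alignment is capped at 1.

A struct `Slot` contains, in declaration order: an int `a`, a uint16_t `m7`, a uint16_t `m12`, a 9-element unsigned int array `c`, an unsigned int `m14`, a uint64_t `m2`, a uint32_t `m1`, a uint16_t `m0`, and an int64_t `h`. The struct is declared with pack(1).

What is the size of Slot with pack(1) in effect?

70

@0: a [4B, align 1] → 4
@4: m7 [2B, align 1] → 6
@6: m12 [2B, align 1] → 8
@8: c [36B, align 1] → 44
@44: m14 [4B, align 1] → 48
@48: m2 [8B, align 1] → 56
@56: m1 [4B, align 1] → 60
@60: m0 [2B, align 1] → 62
@62: h [8B, align 1] → 70
size 70, align 1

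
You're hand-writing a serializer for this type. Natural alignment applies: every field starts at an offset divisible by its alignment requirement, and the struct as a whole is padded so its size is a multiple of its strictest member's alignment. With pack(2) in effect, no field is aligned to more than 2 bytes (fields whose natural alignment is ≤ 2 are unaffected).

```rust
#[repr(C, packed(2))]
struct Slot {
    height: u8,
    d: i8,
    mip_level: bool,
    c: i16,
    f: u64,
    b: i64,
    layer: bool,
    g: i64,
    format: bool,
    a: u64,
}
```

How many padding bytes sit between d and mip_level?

0

height at 0 (size 1, align 1) → ends 1
d at 1 (size 1, align 1) → ends 2
mip_level at 2 (size 1, align 1) → ends 3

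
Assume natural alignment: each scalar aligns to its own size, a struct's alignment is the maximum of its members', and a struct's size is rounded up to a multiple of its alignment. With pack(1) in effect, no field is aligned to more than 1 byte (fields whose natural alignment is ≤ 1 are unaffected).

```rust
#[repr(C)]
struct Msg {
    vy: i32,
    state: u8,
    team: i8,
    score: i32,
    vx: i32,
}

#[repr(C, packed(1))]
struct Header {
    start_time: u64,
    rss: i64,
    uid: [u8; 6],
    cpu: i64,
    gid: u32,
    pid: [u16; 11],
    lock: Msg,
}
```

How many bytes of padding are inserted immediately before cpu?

0

Msg: vy at 0 (size 4, align 4) → ends 4; state at 4 (size 1, align 1) → ends 5; team at 5 (size 1, align 1) → ends 6; pad 2 to align 4 for score; score at 8 (size 4, align 4) → ends 12; vx at 12 (size 4, align 4) → ends 16; total 16 bytes, alignment 4
start_time at 0 (size 8, align 1) → ends 8
rss at 8 (size 8, align 1) → ends 16
uid at 16 (size 6, align 1) → ends 22
cpu at 22 (size 8, align 1) → ends 30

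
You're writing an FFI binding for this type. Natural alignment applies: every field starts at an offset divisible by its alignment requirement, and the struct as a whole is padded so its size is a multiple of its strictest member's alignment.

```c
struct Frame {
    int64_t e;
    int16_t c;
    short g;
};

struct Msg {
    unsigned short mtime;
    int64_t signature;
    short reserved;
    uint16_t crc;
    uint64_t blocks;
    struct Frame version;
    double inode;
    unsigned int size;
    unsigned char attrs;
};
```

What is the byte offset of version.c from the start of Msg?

40

Frame: @0: e [8B, align 8] → 8; @8: c [2B, align 2] → 10; @10: g [2B, align 2] → 12; +4 tail pad (align 8); size 16, align 8
@0: mtime [2B, align 2] → 2
+6 pad (align 8)
@8: signature [8B, align 8] → 16
@16: reserved [2B, align 2] → 18
@18: crc [2B, align 2] → 20
+4 pad (align 8)
@24: blocks [8B, align 8] → 32
@32: version [16B, align 8] → 48
within Frame: c at 8
32 + 8 = 40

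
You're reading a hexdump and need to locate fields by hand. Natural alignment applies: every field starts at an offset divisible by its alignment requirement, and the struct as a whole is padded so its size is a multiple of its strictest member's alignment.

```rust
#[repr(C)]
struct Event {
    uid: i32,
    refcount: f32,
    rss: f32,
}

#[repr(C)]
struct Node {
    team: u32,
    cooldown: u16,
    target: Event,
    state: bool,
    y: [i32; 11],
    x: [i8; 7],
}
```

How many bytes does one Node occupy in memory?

Event: 0..4  uid  (4B, 4-aligned); 4..8  refcount  (4B, 4-aligned); 8..12  rss  (4B, 4-aligned); sizeof = 12, alignof = 4
0..4  team  (4B, 4-aligned)
4..6  cooldown  (2B, 2-aligned)
6..8  -- padding (2B)
8..20  target  (12B, 4-aligned)
20..21  state  (1B, 1-aligned)
21..24  -- padding (3B)
24..68  y  (44B, 4-aligned)
68..75  x  (7B, 1-aligned)
75..76  -- tail padding (1B)
sizeof = 76, alignof = 4

76 bytes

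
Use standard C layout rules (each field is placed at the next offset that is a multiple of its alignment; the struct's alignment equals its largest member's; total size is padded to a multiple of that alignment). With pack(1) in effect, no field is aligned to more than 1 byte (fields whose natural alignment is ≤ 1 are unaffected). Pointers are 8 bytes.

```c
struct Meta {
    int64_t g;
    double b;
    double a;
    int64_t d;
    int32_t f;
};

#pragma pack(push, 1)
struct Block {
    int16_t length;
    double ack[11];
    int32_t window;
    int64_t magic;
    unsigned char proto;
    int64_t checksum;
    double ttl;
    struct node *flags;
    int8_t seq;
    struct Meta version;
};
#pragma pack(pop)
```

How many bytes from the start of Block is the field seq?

Meta: g at 0 (size 8, align 8) → ends 8; b at 8 (size 8, align 8) → ends 16; a at 16 (size 8, align 8) → ends 24; d at 24 (size 8, align 8) → ends 32; f at 32 (size 4, align 4) → ends 36; tail pad 4 to reach multiple of 8; total 40 bytes, alignment 8
length at 0 (size 2, align 1) → ends 2
ack at 2 (size 88, align 1) → ends 90
window at 90 (size 4, align 1) → ends 94
magic at 94 (size 8, align 1) → ends 102
proto at 102 (size 1, align 1) → ends 103
checksum at 103 (size 8, align 1) → ends 111
ttl at 111 (size 8, align 1) → ends 119
flags at 119 (size 8, align 1) → ends 127
seq at 127 (size 1, align 1) → ends 128

127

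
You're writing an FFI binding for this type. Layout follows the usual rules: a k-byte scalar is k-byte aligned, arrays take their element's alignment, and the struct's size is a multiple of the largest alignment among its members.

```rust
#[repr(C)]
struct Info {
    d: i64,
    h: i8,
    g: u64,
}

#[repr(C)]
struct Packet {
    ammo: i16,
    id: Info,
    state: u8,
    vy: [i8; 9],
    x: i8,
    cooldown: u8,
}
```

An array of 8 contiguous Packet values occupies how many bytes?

384

Info: d at 0 (size 8, align 8) → ends 8; h at 8 (size 1, align 1) → ends 9; pad 7 to align 8 for g; g at 16 (size 8, align 8) → ends 24; total 24 bytes, alignment 8
ammo at 0 (size 2, align 2) → ends 2
pad 6 to align 8 for id
id at 8 (size 24, align 8) → ends 32
state at 32 (size 1, align 1) → ends 33
vy at 33 (size 9, align 1) → ends 42
x at 42 (size 1, align 1) → ends 43
cooldown at 43 (size 1, align 1) → ends 44
tail pad 4 to reach multiple of 8
total 48 bytes, alignment 8
array of 8: 8 × 48 = 384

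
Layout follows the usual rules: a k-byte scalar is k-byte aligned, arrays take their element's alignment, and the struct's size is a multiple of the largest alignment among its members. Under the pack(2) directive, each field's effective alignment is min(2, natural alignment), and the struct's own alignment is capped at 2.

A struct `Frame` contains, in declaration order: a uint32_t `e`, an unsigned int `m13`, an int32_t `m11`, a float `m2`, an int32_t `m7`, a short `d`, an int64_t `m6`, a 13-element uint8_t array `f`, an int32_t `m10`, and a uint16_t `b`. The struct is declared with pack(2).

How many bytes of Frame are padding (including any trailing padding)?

1

@0: e [4B, align 2] → 4
@4: m13 [4B, align 2] → 8
@8: m11 [4B, align 2] → 12
@12: m2 [4B, align 2] → 16
@16: m7 [4B, align 2] → 20
@20: d [2B, align 2] → 22
@22: m6 [8B, align 2] → 30
@30: f [13B, align 1] → 43
+1 pad (align 2)
@44: m10 [4B, align 2] → 48
@48: b [2B, align 2] → 50
size 50, align 2
data bytes 49, size 50 → padding 1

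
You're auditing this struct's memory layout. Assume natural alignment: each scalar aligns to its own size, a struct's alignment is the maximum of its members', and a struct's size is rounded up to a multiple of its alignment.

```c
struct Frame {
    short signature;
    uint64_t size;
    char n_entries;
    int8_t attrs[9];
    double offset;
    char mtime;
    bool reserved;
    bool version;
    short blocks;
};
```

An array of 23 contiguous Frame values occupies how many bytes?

0..2  signature  (2B, 2-aligned)
2..8  -- padding (6B)
8..16  size  (8B, 8-aligned)
16..17  n_entries  (1B, 1-aligned)
17..26  attrs  (9B, 1-aligned)
26..32  -- padding (6B)
32..40  offset  (8B, 8-aligned)
40..41  mtime  (1B, 1-aligned)
41..42  reserved  (1B, 1-aligned)
42..43  version  (1B, 1-aligned)
43..44  -- padding (1B)
44..46  blocks  (2B, 2-aligned)
46..48  -- tail padding (2B)
sizeof = 48, alignof = 8
array of 23: 23 × 48 = 1104

1104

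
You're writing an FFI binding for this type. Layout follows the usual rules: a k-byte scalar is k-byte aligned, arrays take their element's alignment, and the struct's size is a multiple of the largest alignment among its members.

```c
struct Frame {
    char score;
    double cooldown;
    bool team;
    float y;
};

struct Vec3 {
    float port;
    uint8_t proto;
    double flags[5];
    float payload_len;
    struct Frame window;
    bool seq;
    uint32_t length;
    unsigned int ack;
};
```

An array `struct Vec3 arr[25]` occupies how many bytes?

2400

Frame: @0: score [1B, align 1] → 1; +7 pad (align 8); @8: cooldown [8B, align 8] → 16; @16: team [1B, align 1] → 17; +3 pad (align 4); @20: y [4B, align 4] → 24; size 24, align 8
@0: port [4B, align 4] → 4
@4: proto [1B, align 1] → 5
+3 pad (align 8)
@8: flags [40B, align 8] → 48
@48: payload_len [4B, align 4] → 52
+4 pad (align 8)
@56: window [24B, align 8] → 80
@80: seq [1B, align 1] → 81
+3 pad (align 4)
@84: length [4B, align 4] → 88
@88: ack [4B, align 4] → 92
+4 tail pad (align 8)
size 96, align 8
array of 25: 25 × 96 = 2400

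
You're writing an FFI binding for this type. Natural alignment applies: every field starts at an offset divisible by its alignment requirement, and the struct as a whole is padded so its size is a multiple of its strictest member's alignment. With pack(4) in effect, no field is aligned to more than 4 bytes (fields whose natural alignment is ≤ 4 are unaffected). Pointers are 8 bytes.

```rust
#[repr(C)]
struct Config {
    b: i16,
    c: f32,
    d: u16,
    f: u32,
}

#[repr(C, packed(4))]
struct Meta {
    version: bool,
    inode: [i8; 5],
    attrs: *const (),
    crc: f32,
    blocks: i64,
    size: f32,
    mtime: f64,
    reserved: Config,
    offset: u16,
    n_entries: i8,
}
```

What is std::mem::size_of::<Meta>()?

Config: b at 0 (size 2, align 2) → ends 2; pad 2 to align 4 for c; c at 4 (size 4, align 4) → ends 8; d at 8 (size 2, align 2) → ends 10; pad 2 to align 4 for f; f at 12 (size 4, align 4) → ends 16; total 16 bytes, alignment 4
version at 0 (size 1, align 1) → ends 1
inode at 1 (size 5, align 1) → ends 6
pad 2 to align 4 for attrs
attrs at 8 (size 8, align 4) → ends 16
crc at 16 (size 4, align 4) → ends 20
blocks at 20 (size 8, align 4) → ends 28
size at 28 (size 4, align 4) → ends 32
mtime at 32 (size 8, align 4) → ends 40
reserved at 40 (size 16, align 4) → ends 56
offset at 56 (size 2, align 2) → ends 58
n_entries at 58 (size 1, align 1) → ends 59
tail pad 1 to reach multiple of 4
total 60 bytes, alignment 4

60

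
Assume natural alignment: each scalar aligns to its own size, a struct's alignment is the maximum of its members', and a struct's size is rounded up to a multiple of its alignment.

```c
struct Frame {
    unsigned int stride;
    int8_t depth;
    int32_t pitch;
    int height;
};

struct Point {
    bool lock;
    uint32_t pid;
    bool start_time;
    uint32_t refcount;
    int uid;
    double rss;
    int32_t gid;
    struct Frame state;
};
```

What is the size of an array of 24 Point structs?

1344

Frame: 0..4  stride  (4B, 4-aligned); 4..5  depth  (1B, 1-aligned); 5..8  -- padding (3B); 8..12  pitch  (4B, 4-aligned); 12..16  height  (4B, 4-aligned); sizeof = 16, alignof = 4
0..1  lock  (1B, 1-aligned)
1..4  -- padding (3B)
4..8  pid  (4B, 4-aligned)
8..9  start_time  (1B, 1-aligned)
9..12  -- padding (3B)
12..16  refcount  (4B, 4-aligned)
16..20  uid  (4B, 4-aligned)
20..24  -- padding (4B)
24..32  rss  (8B, 8-aligned)
32..36  gid  (4B, 4-aligned)
36..52  state  (16B, 4-aligned)
52..56  -- tail padding (4B)
sizeof = 56, alignof = 8
array of 24: 24 × 56 = 1344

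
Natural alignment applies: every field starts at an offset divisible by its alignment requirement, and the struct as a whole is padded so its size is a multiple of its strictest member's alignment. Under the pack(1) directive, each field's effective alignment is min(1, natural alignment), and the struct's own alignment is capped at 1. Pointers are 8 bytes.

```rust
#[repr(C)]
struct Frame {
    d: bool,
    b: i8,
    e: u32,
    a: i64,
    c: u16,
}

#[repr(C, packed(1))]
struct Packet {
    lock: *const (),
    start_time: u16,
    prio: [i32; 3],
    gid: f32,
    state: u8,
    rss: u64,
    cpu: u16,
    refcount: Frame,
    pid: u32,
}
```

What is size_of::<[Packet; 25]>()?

1625

Frame: 0..1  d  (1B, 1-aligned); 1..2  b  (1B, 1-aligned); 2..4  -- padding (2B); 4..8  e  (4B, 4-aligned); 8..16  a  (8B, 8-aligned); 16..18  c  (2B, 2-aligned); 18..24  -- tail padding (6B); sizeof = 24, alignof = 8
0..8  lock  (8B, 1-aligned)
8..10  start_time  (2B, 1-aligned)
10..22  prio  (12B, 1-aligned)
22..26  gid  (4B, 1-aligned)
26..27  state  (1B, 1-aligned)
27..35  rss  (8B, 1-aligned)
35..37  cpu  (2B, 1-aligned)
37..61  refcount  (24B, 1-aligned)
61..65  pid  (4B, 1-aligned)
sizeof = 65, alignof = 1
array of 25: 25 × 65 = 1625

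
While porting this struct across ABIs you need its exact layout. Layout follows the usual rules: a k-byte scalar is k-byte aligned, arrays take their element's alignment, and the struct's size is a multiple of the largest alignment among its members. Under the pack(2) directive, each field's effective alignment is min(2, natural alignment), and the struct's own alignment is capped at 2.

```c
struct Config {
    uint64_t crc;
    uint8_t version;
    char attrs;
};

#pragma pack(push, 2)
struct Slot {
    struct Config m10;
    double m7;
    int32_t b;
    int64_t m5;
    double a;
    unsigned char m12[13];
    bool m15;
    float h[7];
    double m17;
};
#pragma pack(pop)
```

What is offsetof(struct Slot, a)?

Config: @0: crc [8B, align 8] → 8; @8: version [1B, align 1] → 9; @9: attrs [1B, align 1] → 10; +6 tail pad (align 8); size 16, align 8
@0: m10 [16B, align 2] → 16
@16: m7 [8B, align 2] → 24
@24: b [4B, align 2] → 28
@28: m5 [8B, align 2] → 36
@36: a [8B, align 2] → 44

36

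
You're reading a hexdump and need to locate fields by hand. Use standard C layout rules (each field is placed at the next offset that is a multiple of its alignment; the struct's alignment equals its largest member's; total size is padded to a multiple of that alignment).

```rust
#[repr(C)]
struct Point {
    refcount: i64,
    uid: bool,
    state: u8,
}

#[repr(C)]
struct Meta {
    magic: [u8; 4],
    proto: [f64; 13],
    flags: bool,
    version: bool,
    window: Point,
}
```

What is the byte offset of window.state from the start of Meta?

Point: refcount at 0 (size 8, align 8) → ends 8; uid at 8 (size 1, align 1) → ends 9; state at 9 (size 1, align 1) → ends 10; tail pad 6 to reach multiple of 8; total 16 bytes, alignment 8
magic at 0 (size 4, align 1) → ends 4
pad 4 to align 8 for proto
proto at 8 (size 104, align 8) → ends 112
flags at 112 (size 1, align 1) → ends 113
version at 113 (size 1, align 1) → ends 114
pad 6 to align 8 for window
window at 120 (size 16, align 8) → ends 136
within Point: state at 9
120 + 9 = 129

129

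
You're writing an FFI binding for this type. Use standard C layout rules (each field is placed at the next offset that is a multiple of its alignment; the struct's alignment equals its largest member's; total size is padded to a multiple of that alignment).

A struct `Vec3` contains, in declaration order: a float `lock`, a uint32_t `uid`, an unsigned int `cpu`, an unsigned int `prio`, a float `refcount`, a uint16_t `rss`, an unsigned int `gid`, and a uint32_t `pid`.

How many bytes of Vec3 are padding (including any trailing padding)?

2

lock at 0 (size 4, align 4) → ends 4
uid at 4 (size 4, align 4) → ends 8
cpu at 8 (size 4, align 4) → ends 12
prio at 12 (size 4, align 4) → ends 16
refcount at 16 (size 4, align 4) → ends 20
rss at 20 (size 2, align 2) → ends 22
pad 2 to align 4 for gid
gid at 24 (size 4, align 4) → ends 28
pid at 28 (size 4, align 4) → ends 32
total 32 bytes, alignment 4
data bytes 30, size 32 → padding 2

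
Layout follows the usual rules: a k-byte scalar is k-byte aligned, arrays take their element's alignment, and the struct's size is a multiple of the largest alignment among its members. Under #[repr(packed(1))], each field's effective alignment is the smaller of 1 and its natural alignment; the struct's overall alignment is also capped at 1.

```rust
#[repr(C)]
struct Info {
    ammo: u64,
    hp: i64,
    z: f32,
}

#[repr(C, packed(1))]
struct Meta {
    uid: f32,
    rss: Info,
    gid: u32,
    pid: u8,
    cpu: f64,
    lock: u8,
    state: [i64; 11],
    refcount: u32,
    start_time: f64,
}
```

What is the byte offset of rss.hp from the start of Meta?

Info: @0: ammo [8B, align 8] → 8; @8: hp [8B, align 8] → 16; @16: z [4B, align 4] → 20; +4 tail pad (align 8); size 24, align 8
@0: uid [4B, align 1] → 4
@4: rss [24B, align 1] → 28
within Info: hp at 8
4 + 8 = 12

12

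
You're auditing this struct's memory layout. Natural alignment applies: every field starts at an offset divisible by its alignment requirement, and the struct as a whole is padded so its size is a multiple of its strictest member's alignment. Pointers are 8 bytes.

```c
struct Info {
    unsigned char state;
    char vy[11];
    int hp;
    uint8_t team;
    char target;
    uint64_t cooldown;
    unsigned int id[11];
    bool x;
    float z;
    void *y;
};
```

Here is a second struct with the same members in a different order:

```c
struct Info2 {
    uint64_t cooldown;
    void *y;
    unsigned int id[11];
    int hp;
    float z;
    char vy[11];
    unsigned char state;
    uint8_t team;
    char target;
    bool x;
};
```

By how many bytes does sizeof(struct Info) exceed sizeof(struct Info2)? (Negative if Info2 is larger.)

@0: state [1B, align 1] → 1
@1: vy [11B, align 1] → 12
@12: hp [4B, align 4] → 16
@16: team [1B, align 1] → 17
@17: target [1B, align 1] → 18
+6 pad (align 8)
@24: cooldown [8B, align 8] → 32
@32: id [44B, align 4] → 76
@76: x [1B, align 1] → 77
+3 pad (align 4)
@80: z [4B, align 4] → 84
+4 pad (align 8)
@88: y [8B, align 8] → 96
size 96, align 8
— Info2 —
@0: cooldown [8B, align 8] → 8
@8: y [8B, align 8] → 16
@16: id [44B, align 4] → 60
@60: hp [4B, align 4] → 64
@64: z [4B, align 4] → 68
@68: vy [11B, align 1] → 79
@79: state [1B, align 1] → 80
@80: team [1B, align 1] → 81
@81: target [1B, align 1] → 82
@82: x [1B, align 1] → 83
+5 tail pad (align 8)
size 88, align 8
96 − 88 = 8

8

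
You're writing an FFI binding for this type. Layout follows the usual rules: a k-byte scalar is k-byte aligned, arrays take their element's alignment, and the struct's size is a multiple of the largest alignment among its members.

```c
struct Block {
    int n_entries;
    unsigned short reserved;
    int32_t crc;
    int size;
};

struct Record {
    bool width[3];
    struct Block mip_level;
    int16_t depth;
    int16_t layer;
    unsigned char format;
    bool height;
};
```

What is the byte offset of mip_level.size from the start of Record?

Block: @0: n_entries [4B, align 4] → 4; @4: reserved [2B, align 2] → 6; +2 pad (align 4); @8: crc [4B, align 4] → 12; @12: size [4B, align 4] → 16; size 16, align 4
@0: width [3B, align 1] → 3
+1 pad (align 4)
@4: mip_level [16B, align 4] → 20
within Block: size at 12
4 + 12 = 16

16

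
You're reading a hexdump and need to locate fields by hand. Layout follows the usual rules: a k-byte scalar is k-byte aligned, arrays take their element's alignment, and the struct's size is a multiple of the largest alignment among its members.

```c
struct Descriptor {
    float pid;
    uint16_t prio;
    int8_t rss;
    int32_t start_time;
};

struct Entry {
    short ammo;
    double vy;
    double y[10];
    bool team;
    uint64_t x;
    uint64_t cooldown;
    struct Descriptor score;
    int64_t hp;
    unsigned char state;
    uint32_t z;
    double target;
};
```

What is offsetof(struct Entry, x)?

Descriptor: pid at 0 (size 4, align 4) → ends 4; prio at 4 (size 2, align 2) → ends 6; rss at 6 (size 1, align 1) → ends 7; pad 1 to align 4 for start_time; start_time at 8 (size 4, align 4) → ends 12; total 12 bytes, alignment 4
ammo at 0 (size 2, align 2) → ends 2
pad 6 to align 8 for vy
vy at 8 (size 8, align 8) → ends 16
y at 16 (size 80, align 8) → ends 96
team at 96 (size 1, align 1) → ends 97
pad 7 to align 8 for x
x at 104 (size 8, align 8) → ends 112

104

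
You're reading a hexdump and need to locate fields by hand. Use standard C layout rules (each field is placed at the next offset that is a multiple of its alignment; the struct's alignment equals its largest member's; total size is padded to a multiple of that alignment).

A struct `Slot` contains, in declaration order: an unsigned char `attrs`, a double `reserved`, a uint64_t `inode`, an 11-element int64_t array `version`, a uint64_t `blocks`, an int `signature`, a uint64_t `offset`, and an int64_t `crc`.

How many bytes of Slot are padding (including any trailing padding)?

11

attrs at 0 (size 1, align 1) → ends 1
pad 7 to align 8 for reserved
reserved at 8 (size 8, align 8) → ends 16
inode at 16 (size 8, align 8) → ends 24
version at 24 (size 88, align 8) → ends 112
blocks at 112 (size 8, align 8) → ends 120
signature at 120 (size 4, align 4) → ends 124
pad 4 to align 8 for offset
offset at 128 (size 8, align 8) → ends 136
crc at 136 (size 8, align 8) → ends 144
total 144 bytes, alignment 8
data bytes 133, size 144 → padding 11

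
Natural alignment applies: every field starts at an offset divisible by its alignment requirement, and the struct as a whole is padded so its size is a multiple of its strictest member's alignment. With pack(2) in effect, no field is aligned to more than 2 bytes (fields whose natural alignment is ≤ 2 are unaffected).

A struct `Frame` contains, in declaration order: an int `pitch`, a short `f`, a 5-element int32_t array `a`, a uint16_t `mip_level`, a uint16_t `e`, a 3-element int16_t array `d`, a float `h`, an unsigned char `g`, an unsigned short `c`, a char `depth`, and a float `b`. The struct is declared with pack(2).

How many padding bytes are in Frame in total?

2

0..4  pitch  (4B, 2-aligned)
4..6  f  (2B, 2-aligned)
6..26  a  (20B, 2-aligned)
26..28  mip_level  (2B, 2-aligned)
28..30  e  (2B, 2-aligned)
30..36  d  (6B, 2-aligned)
36..40  h  (4B, 2-aligned)
40..41  g  (1B, 1-aligned)
41..42  -- padding (1B)
42..44  c  (2B, 2-aligned)
44..45  depth  (1B, 1-aligned)
45..46  -- padding (1B)
46..50  b  (4B, 2-aligned)
sizeof = 50, alignof = 2
data bytes 48, size 50 → padding 2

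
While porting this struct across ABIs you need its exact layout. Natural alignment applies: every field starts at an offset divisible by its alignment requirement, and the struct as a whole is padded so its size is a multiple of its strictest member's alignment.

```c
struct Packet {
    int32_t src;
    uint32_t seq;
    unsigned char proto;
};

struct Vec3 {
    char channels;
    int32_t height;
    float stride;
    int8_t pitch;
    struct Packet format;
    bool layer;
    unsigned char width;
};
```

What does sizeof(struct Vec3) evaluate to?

32 bytes

Packet: @0: src [4B, align 4] → 4; @4: seq [4B, align 4] → 8; @8: proto [1B, align 1] → 9; +3 tail pad (align 4); size 12, align 4
@0: channels [1B, align 1] → 1
+3 pad (align 4)
@4: height [4B, align 4] → 8
@8: stride [4B, align 4] → 12
@12: pitch [1B, align 1] → 13
+3 pad (align 4)
@16: format [12B, align 4] → 28
@28: layer [1B, align 1] → 29
@29: width [1B, align 1] → 30
+2 tail pad (align 4)
size 32, align 4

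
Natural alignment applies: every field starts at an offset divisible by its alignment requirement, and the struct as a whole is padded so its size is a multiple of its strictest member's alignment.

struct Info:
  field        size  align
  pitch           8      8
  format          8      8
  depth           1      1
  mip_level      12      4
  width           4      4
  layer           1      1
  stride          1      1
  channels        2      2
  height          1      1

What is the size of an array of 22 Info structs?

0..8  pitch  (8B, 8-aligned)
8..16  format  (8B, 8-aligned)
16..17  depth  (1B, 1-aligned)
17..20  -- padding (3B)
20..32  mip_level  (12B, 4-aligned)
32..36  width  (4B, 4-aligned)
36..37  layer  (1B, 1-aligned)
37..38  stride  (1B, 1-aligned)
38..40  channels  (2B, 2-aligned)
40..41  height  (1B, 1-aligned)
41..48  -- tail padding (7B)
sizeof = 48, alignof = 8
array of 22: 22 × 48 = 1056

1056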